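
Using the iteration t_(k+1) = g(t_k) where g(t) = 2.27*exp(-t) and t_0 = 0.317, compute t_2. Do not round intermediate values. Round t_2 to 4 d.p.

0.4345

t_1 = g(0.317000) = 1.653311
t_2 = g(1.653311) = 0.434512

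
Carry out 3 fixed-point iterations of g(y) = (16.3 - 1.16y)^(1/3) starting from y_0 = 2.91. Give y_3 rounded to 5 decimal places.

y_1 = g(2.910000) = 2.346768
y_2 = g(2.346768) = 2.385664
y_3 = g(2.385664) = 2.383018

2.38302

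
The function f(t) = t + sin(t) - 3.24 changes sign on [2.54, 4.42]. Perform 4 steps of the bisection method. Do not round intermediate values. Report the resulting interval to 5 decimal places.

[3.95000, 4.06750]

f(2.540000) = -0.134044, f(4.420000) = 0.222442 (opposite signs)
step 1: m = 3.480000, f(m) = -0.091985 < 0 → root in [3.480000, 4.420000]
step 2: m = 3.950000, f(m) = -0.013188 < 0 → root in [3.950000, 4.420000]
step 3: m = 4.185000, f(m) = 0.080876 > 0 → root in [3.950000, 4.185000]
step 4: m = 4.067500, f(m) = 0.028333 > 0 → root in [3.950000, 4.067500]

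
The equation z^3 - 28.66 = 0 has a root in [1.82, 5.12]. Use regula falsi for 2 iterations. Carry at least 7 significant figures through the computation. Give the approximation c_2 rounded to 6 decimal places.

f(1.820000) = -22.631432, f(5.120000) = 105.557728
step 1: c = 2.402606, f(c) = -14.790926 < 0 → new bracket [2.402606, 5.120000]
step 2: c = 2.736575, f(c) = -8.166218 < 0 → new bracket [2.736575, 5.120000]

2.736575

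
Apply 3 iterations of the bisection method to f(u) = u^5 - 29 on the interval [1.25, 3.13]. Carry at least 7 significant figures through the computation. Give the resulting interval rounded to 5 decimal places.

f(1.250000) = -25.948242, f(3.130000) = 271.415051 (opposite signs)
step 1: m = 2.190000, f(m) = 21.375640 > 0 → root in [1.250000, 2.190000]
step 2: m = 1.720000, f(m) = -13.946335 < 0 → root in [1.720000, 2.190000]
step 3: m = 1.955000, f(m) = -0.441604 < 0 → root in [1.955000, 2.190000]

[1.95500, 2.19000]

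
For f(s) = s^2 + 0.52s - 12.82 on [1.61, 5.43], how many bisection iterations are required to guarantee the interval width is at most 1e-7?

26

Initial width b − a = 5.43 − 1.61 = 3.820000.
After n steps the width is (b−a)/2^n; need (b−a)/2^n ≤ 1e-7.
So n ≥ log₂(3.820000/1e-7) = log₂(38200000.0000) ≈ 25.1871.
Hence n = 26.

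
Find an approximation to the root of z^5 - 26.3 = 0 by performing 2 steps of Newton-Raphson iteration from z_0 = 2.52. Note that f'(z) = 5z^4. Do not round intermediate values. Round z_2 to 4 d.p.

z_0 = 2.520000: f = 75.325502, f' = 201.637901 → z_1 = 2.520000 - (75.325502)/(201.637901) = 2.146432
z_1 = 2.146432: f = 19.260187, f' = 106.130058 → z_2 = 2.146432 - (19.260187)/(106.130058) = 1.964955

1.9650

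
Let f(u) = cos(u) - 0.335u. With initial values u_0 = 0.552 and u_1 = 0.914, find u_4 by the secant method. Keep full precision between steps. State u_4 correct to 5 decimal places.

f(u_0) = 0.666557, f(u_1) = 0.304393
u_2 = 0.914000 - (0.304393)·(0.914000 - 0.552000)/(0.304393 - (0.666557)) = 1.218254; f(u_2) = -0.062831
u_3 = 1.218254 - (-0.062831)·(1.218254 - 0.914000)/(-0.062831 - (0.304393)) = 1.166197; f(u_3) = 0.002974
u_4 = 1.166197 - (0.002974)·(1.166197 - 1.218254)/(0.002974 - (-0.062831)) = 1.168550; f(u_4) = 0.000022

1.16855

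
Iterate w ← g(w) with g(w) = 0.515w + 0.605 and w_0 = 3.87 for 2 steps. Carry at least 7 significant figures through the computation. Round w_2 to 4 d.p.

w_1 = g(3.870000) = 2.598050
w_2 = g(2.598050) = 1.942996

1.9430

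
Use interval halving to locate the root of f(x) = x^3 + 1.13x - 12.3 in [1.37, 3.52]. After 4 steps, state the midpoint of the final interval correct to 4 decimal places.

f(1.370000) = -8.180547, f(3.520000) = 35.291808 (opposite signs)
step 1: m = 2.445000, f(m) = 5.079121 > 0 → root in [1.370000, 2.445000]
step 2: m = 1.907500, f(m) = -3.203979 < 0 → root in [1.907500, 2.445000]
step 3: m = 2.176250, f(m) = 0.466022 > 0 → root in [1.907500, 2.176250]
step 4: m = 2.041875, f(m) = -1.479587 < 0 → root in [2.041875, 2.176250]
Midpoint of [2.041875, 2.176250] = 2.109063

2.1091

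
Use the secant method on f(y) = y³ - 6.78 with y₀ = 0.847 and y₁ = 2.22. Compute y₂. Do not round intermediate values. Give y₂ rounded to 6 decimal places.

f(y_0) = -6.172355, f(y_1) = 4.161048
y_2 = 2.220000 - (4.161048)·(2.220000 - 0.847000)/(4.161048 - (-6.172355)) = 1.667121; f(y_2) = -2.146581

1.667121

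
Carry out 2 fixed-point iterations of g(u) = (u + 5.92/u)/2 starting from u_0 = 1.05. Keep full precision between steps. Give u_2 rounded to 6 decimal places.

u_1 = g(1.050000) = 3.344048
u_2 = g(3.344048) = 2.557179

2.557179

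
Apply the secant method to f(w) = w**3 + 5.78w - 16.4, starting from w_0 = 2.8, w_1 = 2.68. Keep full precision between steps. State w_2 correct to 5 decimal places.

2.03212

f(w_0) = 21.736000, f(w_1) = 18.339232
w_2 = 2.680000 - (18.339232)·(2.680000 - 2.800000)/(18.339232 - (21.736000)) = 2.032117; f(w_2) = 3.737265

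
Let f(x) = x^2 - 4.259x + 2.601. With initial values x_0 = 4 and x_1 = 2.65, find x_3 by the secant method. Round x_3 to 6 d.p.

3.607608

f(x_0) = 1.565000, f(x_1) = -1.662850
x_2 = 2.650000 - (-1.662850)·(2.650000 - 4.000000)/(-1.662850 - (1.565000)) = 3.345462; f(x_2) = -0.455206
x_3 = 3.345462 - (-0.455206)·(3.345462 - 2.650000)/(-0.455206 - (-1.662850)) = 3.607608; f(x_3) = 0.251033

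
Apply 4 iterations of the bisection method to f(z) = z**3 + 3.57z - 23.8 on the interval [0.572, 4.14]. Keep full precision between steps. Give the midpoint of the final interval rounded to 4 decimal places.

f(0.572000) = -21.570811, f(4.140000) = 61.937744 (opposite signs)
step 1: m = 2.356000, f(m) = -2.311546 < 0 → root in [2.356000, 4.140000]
step 2: m = 3.248000, f(m) = 22.060149 > 0 → root in [2.356000, 3.248000]
step 3: m = 2.802000, f(m) = 8.202214 > 0 → root in [2.356000, 2.802000]
step 4: m = 2.579000, f(m) = 2.560581 > 0 → root in [2.356000, 2.579000]
Midpoint of [2.356000, 2.579000] = 2.467500

2.4675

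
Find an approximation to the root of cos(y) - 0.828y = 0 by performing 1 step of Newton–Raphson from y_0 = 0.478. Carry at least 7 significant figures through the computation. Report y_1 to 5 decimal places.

0.86009

f'(y) = -sin(y) - 0.828
y_0 = 0.478000: f = 0.492133, f' = -1.288004 → y_1 = 0.478000 - (0.492133)/(-1.288004) = 0.860089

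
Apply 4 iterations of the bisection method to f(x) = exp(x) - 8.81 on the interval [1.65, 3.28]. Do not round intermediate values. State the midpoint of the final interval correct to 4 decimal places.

f(1.650000) = -3.603020, f(3.280000) = 17.765773 (opposite signs)
step 1: m = 2.465000, f(m) = 2.953482 > 0 → root in [1.650000, 2.465000]
step 2: m = 2.057500, f(m) = -0.983621 < 0 → root in [2.057500, 2.465000]
step 3: m = 2.261250, f(m) = 0.785076 > 0 → root in [2.057500, 2.261250]
step 4: m = 2.159375, f(m) = -0.144280 < 0 → root in [2.159375, 2.261250]
Midpoint of [2.159375, 2.261250] = 2.210312

2.2103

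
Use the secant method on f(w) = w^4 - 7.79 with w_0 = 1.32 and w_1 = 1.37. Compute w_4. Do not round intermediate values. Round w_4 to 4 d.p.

f(w_0) = -4.754042, f(w_1) = -4.267246
w_2 = 1.370000 - (-4.267246)·(1.370000 - 1.320000)/(-4.267246 - (-4.754042)) = 1.808299; f(w_2) = 2.902551
w_3 = 1.808299 - (2.902551)·(1.808299 - 1.370000)/(2.902551 - (-4.267246)) = 1.630863; f(w_3) = -0.715929
w_4 = 1.630863 - (-0.715929)·(1.630863 - 1.808299)/(-0.715929 - (2.902551)) = 1.665969; f(w_4) = -0.086862

1.6660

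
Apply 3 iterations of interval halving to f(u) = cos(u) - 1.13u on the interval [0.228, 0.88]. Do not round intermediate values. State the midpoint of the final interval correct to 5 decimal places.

f(0.228000) = 0.716480, f(0.880000) = -0.357249 (opposite signs)
step 1: m = 0.554000, f(m) = 0.224407 > 0 → root in [0.554000, 0.880000]
step 2: m = 0.717000, f(m) = -0.056430 < 0 → root in [0.554000, 0.717000]
step 3: m = 0.635500, f(m) = 0.086660 > 0 → root in [0.635500, 0.717000]
Midpoint of [0.635500, 0.717000] = 0.676250

0.67625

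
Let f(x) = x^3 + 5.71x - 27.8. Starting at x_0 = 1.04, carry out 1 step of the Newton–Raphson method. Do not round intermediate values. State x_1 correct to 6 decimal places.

3.355712

f'(x) = 3x^2 + 5.71
x_0 = 1.040000: f = -20.736736, f' = 8.954800 → x_1 = 1.040000 - (-20.736736)/(8.954800) = 3.355712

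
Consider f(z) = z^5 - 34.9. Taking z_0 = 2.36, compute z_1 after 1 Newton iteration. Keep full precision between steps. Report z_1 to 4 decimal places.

Newton update: z ← z − f(z)/f'(z).
f'(z) = 5z^4
z_0 = 2.360000: f = 38.308248, f' = 155.102221 → z_1 = 2.360000 - (38.308248)/(155.102221) = 2.113013

2.1130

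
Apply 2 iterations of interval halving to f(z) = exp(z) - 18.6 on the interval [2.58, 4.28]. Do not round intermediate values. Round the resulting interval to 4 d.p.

[2.5800, 3.0050]

f(2.580000) = -5.402862, f(4.280000) = 53.640440 (opposite signs)
step 1: m = 3.430000, f(m) = 12.276643 > 0 → root in [2.580000, 3.430000]
step 2: m = 3.005000, f(m) = 1.586216 > 0 → root in [2.580000, 3.005000]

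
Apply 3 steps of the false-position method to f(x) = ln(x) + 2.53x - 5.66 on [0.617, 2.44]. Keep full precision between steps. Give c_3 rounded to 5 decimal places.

f(0.617000) = -4.581876, f(2.440000) = 1.405198
step 1: c = 2.012132, f(c) = 0.129890 > 0 → new bracket [0.617000, 2.012132]
step 2: c = 1.973673, f(c) = 0.013288 > 0 → new bracket [0.617000, 1.973673]
step 3: c = 1.969750, f(c) = 0.001373 > 0 → new bracket [0.617000, 1.969750]

1.96975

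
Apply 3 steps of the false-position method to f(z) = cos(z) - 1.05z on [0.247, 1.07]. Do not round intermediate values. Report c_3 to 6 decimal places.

0.717380

f(0.247000) = 0.710300, f(1.070000) = -0.643376
step 1: c = 0.678844, f(c) = 0.065513 > 0 → new bracket [0.678844, 1.070000]
step 2: c = 0.714993, f(c) = 0.004355 > 0 → new bracket [0.714993, 1.070000]
step 3: c = 0.717380, f(c) = 0.000282 > 0 → new bracket [0.717380, 1.070000]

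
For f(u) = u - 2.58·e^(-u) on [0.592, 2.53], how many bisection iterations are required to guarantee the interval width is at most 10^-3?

11

Initial width b − a = 2.53 − 0.592 = 1.938000.
After n steps the width is (b−a)/2^n; need (b−a)/2^n ≤ 10^-3.
So n ≥ log₂(1.938000/10^-3) = log₂(1938.0000) ≈ 10.9204.
Hence n = 11.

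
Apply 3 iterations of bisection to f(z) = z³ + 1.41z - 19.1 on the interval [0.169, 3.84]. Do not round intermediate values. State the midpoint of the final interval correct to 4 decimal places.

2.6928

f(0.169000) = -18.856883, f(3.840000) = 42.937504 (opposite signs)
step 1: m = 2.004500, f(m) = -8.219533 < 0 → root in [2.004500, 3.840000]
step 2: m = 2.922250, f(m) = 9.975058 > 0 → root in [2.004500, 2.922250]
step 3: m = 2.463375, f(m) = -0.678349 < 0 → root in [2.463375, 2.922250]
Midpoint of [2.463375, 2.922250] = 2.692813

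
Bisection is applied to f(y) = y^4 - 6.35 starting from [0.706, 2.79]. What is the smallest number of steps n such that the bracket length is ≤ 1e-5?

18

Initial width b − a = 2.79 − 0.706 = 2.084000.
After n steps the width is (b−a)/2^n; need (b−a)/2^n ≤ 1e-5.
So n ≥ log₂(2.084000/1e-5) = log₂(208400.0000) ≈ 17.6690.
Hence n = 18.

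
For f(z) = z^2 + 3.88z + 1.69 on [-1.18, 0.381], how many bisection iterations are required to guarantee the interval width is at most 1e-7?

Initial width b − a = 0.381 − -1.18 = 1.561000.
After n steps the width is (b−a)/2^n; need (b−a)/2^n ≤ 1e-7.
So n ≥ log₂(1.561000/1e-7) = log₂(15610000.0000) ≈ 23.8960.
Hence n = 24.

24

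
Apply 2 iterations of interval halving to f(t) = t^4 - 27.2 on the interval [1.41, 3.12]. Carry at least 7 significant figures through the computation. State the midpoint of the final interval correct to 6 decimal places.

f(1.410000) = -23.247458, f(3.120000) = 67.558543 (opposite signs)
step 1: m = 2.265000, f(m) = -0.880791 < 0 → root in [2.265000, 3.120000]
step 2: m = 2.692500, f(m) = 25.356066 > 0 → root in [2.265000, 2.692500]
Midpoint of [2.265000, 2.692500] = 2.478750

2.478750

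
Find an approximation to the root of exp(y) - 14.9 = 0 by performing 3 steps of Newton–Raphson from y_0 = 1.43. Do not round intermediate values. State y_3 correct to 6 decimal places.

2.836201

f'(y) = exp(y)
y_0 = 1.430000: f = -10.721301, f' = 4.178699 → y_1 = 1.430000 - (-10.721301)/(4.178699) = 3.995703
y_1 = 3.995703: f = 39.464042, f' = 54.364042 → y_2 = 3.995703 - (39.464042)/(54.364042) = 3.269781
y_2 = 3.269781: f = 11.405582, f' = 26.305582 → y_3 = 3.269781 - (11.405582)/(26.305582) = 2.836201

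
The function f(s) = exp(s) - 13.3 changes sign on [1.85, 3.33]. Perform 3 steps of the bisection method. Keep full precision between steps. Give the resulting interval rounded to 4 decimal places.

[2.4050, 2.5900]

f(1.850000) = -6.940180, f(3.330000) = 14.638342 (opposite signs)
step 1: m = 2.590000, f(m) = 0.029772 > 0 → root in [1.850000, 2.590000]
step 2: m = 2.220000, f(m) = -4.092669 < 0 → root in [2.220000, 2.590000]
step 3: m = 2.405000, f(m) = -2.221570 < 0 → root in [2.405000, 2.590000]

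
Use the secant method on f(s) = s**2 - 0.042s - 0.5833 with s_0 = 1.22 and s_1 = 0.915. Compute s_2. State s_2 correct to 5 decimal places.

f(s_0) = 0.853860, f(s_1) = 0.215495
s_2 = 0.915000 - (0.215495)·(0.915000 - 1.220000)/(0.215495 - (0.853860)) = 0.812040; f(s_2) = 0.042003

0.81204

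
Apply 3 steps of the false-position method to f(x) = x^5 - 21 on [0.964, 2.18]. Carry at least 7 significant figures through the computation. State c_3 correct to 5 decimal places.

f(0.964000) = -20.167498, f(2.180000) = 28.235967
step 1: c = 1.470651, f(c) = -14.120632 < 0 → new bracket [1.470651, 2.180000]
step 2: c = 1.707130, f(c) = -6.501151 < 0 → new bracket [1.707130, 2.180000]
step 3: c = 1.795629, f(c) = -2.332616 < 0 → new bracket [1.795629, 2.180000]

1.79563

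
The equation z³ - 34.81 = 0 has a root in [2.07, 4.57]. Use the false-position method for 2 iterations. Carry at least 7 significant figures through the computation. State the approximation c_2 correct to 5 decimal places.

3.11648

f(2.070000) = -25.940257, f(4.570000) = 60.633993
step 1: c = 2.819075, f(c) = -12.406283 < 0 → new bracket [2.819075, 4.570000]
step 2: c = 3.116479, f(c) = -4.541370 < 0 → new bracket [3.116479, 4.570000]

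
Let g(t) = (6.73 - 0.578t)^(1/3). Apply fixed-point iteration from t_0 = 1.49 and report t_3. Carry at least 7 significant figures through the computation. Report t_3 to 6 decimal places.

t_1 = g(1.490000) = 1.803776
t_2 = g(1.803776) = 1.785001
t_3 = g(1.785001) = 1.786135

1.786135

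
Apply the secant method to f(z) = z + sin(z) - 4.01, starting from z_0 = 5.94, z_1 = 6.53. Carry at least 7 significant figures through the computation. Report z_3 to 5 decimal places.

Secant update: z_(k+1) = z_k − f(z_k)·(z_k − z_(k-1))/(f(z_k) − f(z_(k-1))).
f(z_0) = 1.593512, f(z_1) = 2.764316
z_2 = 6.530000 - (2.764316)·(6.530000 - 5.940000)/(2.764316 - (1.593512)) = 5.136987; f(z_2) = 0.215782
z_3 = 5.136987 - (0.215782)·(5.136987 - 6.530000)/(0.215782 - (2.764316)) = 5.019041; f(z_3) = 0.055692

5.01904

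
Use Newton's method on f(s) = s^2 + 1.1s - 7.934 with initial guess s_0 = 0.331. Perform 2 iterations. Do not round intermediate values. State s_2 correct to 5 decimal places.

2.81264

f'(s) = 2s + 1.1
s_0 = 0.331000: f = -7.460339, f' = 1.762000 → s_1 = 0.331000 - (-7.460339)/(1.762000) = 4.565018
s_1 = 4.565018: f = 17.926905, f' = 10.230035 → s_2 = 4.565018 - (17.926905)/(10.230035) = 2.812638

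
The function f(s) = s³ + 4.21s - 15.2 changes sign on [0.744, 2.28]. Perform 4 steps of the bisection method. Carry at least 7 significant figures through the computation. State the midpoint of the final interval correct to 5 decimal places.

1.94400

f(0.744000) = -11.655929, f(2.280000) = 6.251152 (opposite signs)
step 1: m = 1.512000, f(m) = -5.377830 < 0 → root in [1.512000, 2.280000]
step 2: m = 1.896000, f(m) = -0.402069 < 0 → root in [1.896000, 2.280000]
step 3: m = 2.088000, f(m) = 2.693625 > 0 → root in [1.896000, 2.088000]
step 4: m = 1.992000, f(m) = 1.090703 > 0 → root in [1.896000, 1.992000]
Midpoint of [1.896000, 1.992000] = 1.944000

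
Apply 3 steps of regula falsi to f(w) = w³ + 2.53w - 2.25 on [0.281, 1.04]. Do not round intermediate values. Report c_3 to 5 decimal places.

0.73164

f(0.281000) = -1.516882, f(1.040000) = 1.506064
step 1: c = 0.661858, f(c) = -0.285568 < 0 → new bracket [0.661858, 1.040000]
step 2: c = 0.722130, f(c) = -0.046440 < 0 → new bracket [0.722130, 1.040000]
step 3: c = 0.731639, f(c) = -0.007312 < 0 → new bracket [0.731639, 1.040000]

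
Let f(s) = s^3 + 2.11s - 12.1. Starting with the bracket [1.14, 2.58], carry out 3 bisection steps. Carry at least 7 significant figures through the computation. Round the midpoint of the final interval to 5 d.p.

f(1.140000) = -8.213056, f(2.580000) = 10.517312 (opposite signs)
step 1: m = 1.860000, f(m) = -1.740544 < 0 → root in [1.860000, 2.580000]
step 2: m = 2.220000, f(m) = 3.525248 > 0 → root in [1.860000, 2.220000]
step 3: m = 2.040000, f(m) = 0.694064 > 0 → root in [1.860000, 2.040000]
Midpoint of [1.860000, 2.040000] = 1.950000

1.95000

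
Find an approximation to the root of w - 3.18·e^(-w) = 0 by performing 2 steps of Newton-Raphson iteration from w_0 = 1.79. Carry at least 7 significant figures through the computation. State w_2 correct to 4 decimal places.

1.0766

f'(w) = 1 + 3.18·e^(-w)
w_0 = 1.790000: f = 1.259067, f' = 1.530933 → w_1 = 1.790000 - (1.259067)/(1.530933) = 0.967582
w_1 = 0.967582: f = -0.240820, f' = 2.208402 → w_2 = 0.967582 - (-0.240820)/(2.208402) = 1.076629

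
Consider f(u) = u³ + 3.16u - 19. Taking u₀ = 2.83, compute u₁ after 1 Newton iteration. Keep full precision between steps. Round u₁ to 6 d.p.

Newton update: u ← u − f(u)/f'(u).
f'(u) = 3u² + 3.16
u_0 = 2.830000: f = 12.607987, f' = 27.186700 → u_1 = 2.830000 - (12.607987)/(27.186700) = 2.366244

2.366244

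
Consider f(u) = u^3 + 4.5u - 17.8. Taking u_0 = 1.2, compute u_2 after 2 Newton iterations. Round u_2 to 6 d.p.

2.088775

f'(u) = 3u^2 + 4.5
u_0 = 1.200000: f = -10.672000, f' = 8.820000 → u_1 = 1.200000 - (-10.672000)/(8.820000) = 2.409977
u_1 = 2.409977: f = 7.042024, f' = 21.923972 → u_2 = 2.409977 - (7.042024)/(21.923972) = 2.088775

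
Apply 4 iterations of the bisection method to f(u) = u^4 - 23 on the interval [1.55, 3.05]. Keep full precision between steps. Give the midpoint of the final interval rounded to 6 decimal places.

f(1.550000) = -17.227994, f(3.050000) = 63.536506 (opposite signs)
step 1: m = 2.300000, f(m) = 4.984100 > 0 → root in [1.550000, 2.300000]
step 2: m = 1.925000, f(m) = -9.268343 < 0 → root in [1.925000, 2.300000]
step 3: m = 2.112500, f(m) = -3.084699 < 0 → root in [2.112500, 2.300000]
step 4: m = 2.206250, f(m) = 0.692937 > 0 → root in [2.112500, 2.206250]
Midpoint of [2.112500, 2.206250] = 2.159375

2.159375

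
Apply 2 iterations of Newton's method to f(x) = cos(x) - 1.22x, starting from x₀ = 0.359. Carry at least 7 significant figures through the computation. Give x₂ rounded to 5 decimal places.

0.65182

f'(x) = -sin(x) - 1.22
x_0 = 0.359000: f = 0.498269, f' = -1.571338 → x_1 = 0.359000 - (0.498269)/(-1.571338) = 0.676098
x_1 = 0.676098: f = -0.044820, f' = -1.845754 → x_2 = 0.676098 - (-0.044820)/(-1.845754) = 0.651816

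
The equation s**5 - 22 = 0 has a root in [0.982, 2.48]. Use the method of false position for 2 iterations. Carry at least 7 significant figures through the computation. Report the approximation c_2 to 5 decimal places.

1.55371

f(0.982000) = -21.086818, f(2.480000) = 71.812002
step 1: c = 1.322026, f(c) = -17.961681 < 0 → new bracket [1.322026, 2.480000]
step 2: c = 1.553711, f(c) = -12.945785 < 0 → new bracket [1.553711, 2.480000]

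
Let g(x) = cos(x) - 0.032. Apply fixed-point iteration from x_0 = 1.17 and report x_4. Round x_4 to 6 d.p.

0.801136

x_1 = g(1.170000) = 0.358152
x_2 = g(0.358152) = 0.904546
x_3 = g(0.904546) = 0.586042
x_4 = g(0.586042) = 0.801136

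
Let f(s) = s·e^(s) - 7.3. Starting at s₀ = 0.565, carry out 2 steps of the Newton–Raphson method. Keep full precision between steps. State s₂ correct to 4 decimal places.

2.2235

Newton update: s ← s − f(s)/f'(s).
f'(s) = (s + 1)·e^(s)
s_0 = 0.565000: f = -6.305912, f' = 2.753536 → s_1 = 0.565000 - (-6.305912)/(2.753536) = 2.855114
s_1 = 2.855114: f = 42.311683, f' = 66.988108 → s_2 = 2.855114 - (42.311683)/(66.988108) = 2.223485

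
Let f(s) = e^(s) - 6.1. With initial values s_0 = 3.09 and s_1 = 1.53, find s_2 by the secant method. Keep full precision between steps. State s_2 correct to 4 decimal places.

f(s_0) = 15.877078, f(s_1) = -1.481823
s_2 = 1.530000 - (-1.481823)·(1.530000 - 3.090000)/(-1.481823 - (15.877078)) = 1.663168; f(s_2) = -0.824003

1.6632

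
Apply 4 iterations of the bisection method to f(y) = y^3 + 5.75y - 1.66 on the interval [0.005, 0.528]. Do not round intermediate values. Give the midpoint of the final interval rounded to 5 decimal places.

f(0.005000) = -1.631250, f(0.528000) = 1.523198 (opposite signs)
step 1: m = 0.266500, f(m) = -0.108698 < 0 → root in [0.266500, 0.528000]
step 2: m = 0.397250, f(m) = 0.686877 > 0 → root in [0.266500, 0.397250]
step 3: m = 0.331875, f(m) = 0.284834 > 0 → root in [0.266500, 0.331875]
step 4: m = 0.299188, f(m) = 0.087109 > 0 → root in [0.266500, 0.299188]
Midpoint of [0.266500, 0.299188] = 0.282844

0.28284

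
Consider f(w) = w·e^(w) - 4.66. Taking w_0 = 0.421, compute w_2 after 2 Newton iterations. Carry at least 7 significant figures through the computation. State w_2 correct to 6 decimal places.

f'(w) = (w + 1)·e^(w)
w_0 = 0.421000: f = -4.018613, f' = 2.164871 → w_1 = 0.421000 - (-4.018613)/(2.164871) = 2.277283
w_1 = 2.277283: f = 17.543852, f' = 31.954003 → w_2 = 2.277283 - (17.543852)/(31.954003) = 1.728248

1.728248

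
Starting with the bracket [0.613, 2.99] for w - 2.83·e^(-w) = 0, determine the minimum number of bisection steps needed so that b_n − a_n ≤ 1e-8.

28

Initial width b − a = 2.99 − 0.613 = 2.377000.
After n steps the width is (b−a)/2^n; need (b−a)/2^n ≤ 1e-8.
So n ≥ log₂(2.377000/1e-8) = log₂(237700000.0000) ≈ 27.8246.
Hence n = 28.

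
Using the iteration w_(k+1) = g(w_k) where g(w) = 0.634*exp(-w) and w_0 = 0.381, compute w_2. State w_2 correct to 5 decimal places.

w_1 = g(0.381000) = 0.433135
w_2 = g(0.433135) = 0.411132

0.41113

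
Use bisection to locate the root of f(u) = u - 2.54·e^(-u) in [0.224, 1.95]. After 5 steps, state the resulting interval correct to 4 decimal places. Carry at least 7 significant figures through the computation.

f(0.224000) = -1.806260, f(1.950000) = 1.588624 (opposite signs)
step 1: m = 1.087000, f(m) = 0.230444 > 0 → root in [0.224000, 1.087000]
step 2: m = 0.655500, f(m) = -0.663223 < 0 → root in [0.655500, 1.087000]
step 3: m = 0.871250, f(m) = -0.191558 < 0 → root in [0.871250, 1.087000]
step 4: m = 0.979125, f(m) = 0.025000 > 0 → root in [0.871250, 0.979125]
step 5: m = 0.925188, f(m) = -0.081813 < 0 → root in [0.925188, 0.979125]

[0.9252, 0.9791]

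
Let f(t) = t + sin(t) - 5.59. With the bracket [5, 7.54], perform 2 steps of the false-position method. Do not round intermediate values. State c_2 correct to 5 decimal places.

False-position update: c = (a·f(b) − b·f(a))/(f(b) − f(a)); replace the endpoint whose sign matches f(c).
f(5.000000) = -1.548924, f(7.540000) = 2.901111
step 1: c = 5.884098, f(c) = -0.094480 < 0 → new bracket [5.884098, 7.540000]
step 2: c = 5.936324, f(c) = 0.006377 > 0 → new bracket [5.884098, 5.936324]

5.93632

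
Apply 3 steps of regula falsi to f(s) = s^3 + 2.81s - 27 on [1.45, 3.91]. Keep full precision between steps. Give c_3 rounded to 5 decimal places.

2.63719

f(1.450000) = -19.876875, f(3.910000) = 43.763571
step 1: c = 2.218334, f(c) = -9.850049 < 0 → new bracket [2.218334, 3.910000]
step 2: c = 2.529132, f(c) = -3.715531 < 0 → new bracket [2.529132, 3.910000]
step 3: c = 2.637193, f(c) = -1.248370 < 0 → new bracket [2.637193, 3.910000]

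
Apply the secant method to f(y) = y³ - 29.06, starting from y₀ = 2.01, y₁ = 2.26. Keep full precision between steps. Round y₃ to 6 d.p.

2.943317

f(y_0) = -20.939399, f(y_1) = -17.516824
y_2 = 2.260000 - (-17.516824)·(2.260000 - 2.010000)/(-17.516824 - (-20.939399)) = 3.539506; f(y_2) = 15.283303
y_3 = 3.539506 - (15.283303)·(3.539506 - 2.260000)/(15.283303 - (-17.516824)) = 2.943317; f(y_3) = -3.561706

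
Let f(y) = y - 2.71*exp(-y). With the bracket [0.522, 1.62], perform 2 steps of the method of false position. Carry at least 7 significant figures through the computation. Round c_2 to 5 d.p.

1.00743

False-position update: c = (a·f(b) − b·f(a))/(f(b) − f(a)); replace the endpoint whose sign matches f(c).
f(0.522000) = -1.085932, f(1.620000) = 1.083695
step 1: c = 1.071566, f(c) = 0.143468 > 0 → new bracket [0.522000, 1.071566]
step 2: c = 1.007433, f(c) = 0.017863 > 0 → new bracket [0.522000, 1.007433]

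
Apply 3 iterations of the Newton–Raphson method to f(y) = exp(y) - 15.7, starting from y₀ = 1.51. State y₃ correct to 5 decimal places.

f'(y) = exp(y)
y_0 = 1.510000: f = -11.173269, f' = 4.526731 → y_1 = 1.510000 - (-11.173269)/(4.526731) = 3.978287
y_1 = 3.978287: f = 37.725420, f' = 53.425420 → y_2 = 3.978287 - (37.725420)/(53.425420) = 3.272154
y_2 = 3.272154: f = 10.668082, f' = 26.368082 → y_3 = 3.272154 - (10.668082)/(26.368082) = 2.867571

2.86757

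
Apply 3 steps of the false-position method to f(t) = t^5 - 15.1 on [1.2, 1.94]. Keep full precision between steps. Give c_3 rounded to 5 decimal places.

f(1.200000) = -12.611680, f(1.940000) = 12.379489
step 1: c = 1.573438, f(c) = -5.456211 < 0 → new bracket [1.573438, 1.940000]
step 2: c = 1.685575, f(c) = -1.493703 < 0 → new bracket [1.685575, 1.940000]
step 3: c = 1.712968, f(c) = -0.351546 < 0 → new bracket [1.712968, 1.940000]

1.71297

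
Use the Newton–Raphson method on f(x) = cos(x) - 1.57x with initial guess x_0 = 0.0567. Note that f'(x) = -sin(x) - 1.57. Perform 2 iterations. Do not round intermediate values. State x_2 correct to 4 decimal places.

Newton update: x ← x − f(x)/f'(x).
x_0 = 0.056700: f = 0.909374, f' = -1.626670 → x_1 = 0.056700 - (0.909374)/(-1.626670) = 0.615740
x_1 = 0.615740: f = -0.150366, f' = -2.147563 → x_2 = 0.615740 - (-0.150366)/(-2.147563) = 0.545723

0.5457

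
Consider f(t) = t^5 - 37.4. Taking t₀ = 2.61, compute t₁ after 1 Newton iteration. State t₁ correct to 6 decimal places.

2.249191

Newton update: t ← t − f(t)/f'(t).
f'(t) = 5t⁴
t_0 = 2.610000: f = 83.716284, f' = 232.023532 → t_1 = 2.610000 - (83.716284)/(232.023532) = 2.249191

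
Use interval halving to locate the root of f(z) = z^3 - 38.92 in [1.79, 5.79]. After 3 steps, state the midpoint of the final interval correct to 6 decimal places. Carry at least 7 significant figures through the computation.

f(1.790000) = -33.184661, f(5.790000) = 155.184539 (opposite signs)
step 1: m = 3.790000, f(m) = 15.519939 > 0 → root in [1.790000, 3.790000]
step 2: m = 2.790000, f(m) = -17.202361 < 0 → root in [2.790000, 3.790000]
step 3: m = 3.290000, f(m) = -3.308711 < 0 → root in [3.290000, 3.790000]
Midpoint of [3.290000, 3.790000] = 3.540000

3.540000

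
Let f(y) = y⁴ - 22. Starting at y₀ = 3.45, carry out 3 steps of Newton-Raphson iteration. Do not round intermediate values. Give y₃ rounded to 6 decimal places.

f'(y) = 4y³
y_0 = 3.450000: f = 119.669506, f' = 164.254500 → y_1 = 3.450000 - (119.669506)/(164.254500) = 2.721438
y_1 = 2.721438: f = 32.852205, f' = 80.622370 → y_2 = 2.721438 - (32.852205)/(80.622370) = 2.313956
y_2 = 2.313956: f = 6.669517, f' = 49.559313 → y_3 = 2.313956 - (6.669517)/(49.559313) = 2.179380

2.179380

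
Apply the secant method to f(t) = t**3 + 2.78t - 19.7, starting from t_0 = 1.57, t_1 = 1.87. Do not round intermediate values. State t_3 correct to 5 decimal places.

2.32341

f(t_0) = -11.465507, f(t_1) = -7.962197
t_2 = 1.870000 - (-7.962197)·(1.870000 - 1.570000)/(-7.962197 - (-11.465507)) = 2.551829; f(t_2) = 4.011169
t_3 = 2.551829 - (4.011169)·(2.551829 - 1.870000)/(4.011169 - (-7.962197)) = 2.323411; f(t_3) = -0.698586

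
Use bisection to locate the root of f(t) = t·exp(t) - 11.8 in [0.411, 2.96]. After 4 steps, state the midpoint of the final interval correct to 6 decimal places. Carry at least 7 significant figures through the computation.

1.924469

f(0.411000) = -11.180078, f(2.960000) = 45.321996 (opposite signs)
step 1: m = 1.685500, f(m) = -2.706478 < 0 → root in [1.685500, 2.960000]
step 2: m = 2.322750, f(m) = 11.900635 > 0 → root in [1.685500, 2.322750]
step 3: m = 2.004125, f(m) = 3.069804 > 0 → root in [1.685500, 2.004125]
step 4: m = 1.844813, f(m) = -0.128031 < 0 → root in [1.844813, 2.004125]
Midpoint of [1.844813, 2.004125] = 1.924469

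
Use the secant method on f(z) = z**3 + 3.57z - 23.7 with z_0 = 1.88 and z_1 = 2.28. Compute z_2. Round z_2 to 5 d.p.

2.50352

f(z_0) = -10.343728, f(z_1) = -3.708048
z_2 = 2.280000 - (-3.708048)·(2.280000 - 1.880000)/(-3.708048 - (-10.343728)) = 2.503522; f(z_2) = 0.928700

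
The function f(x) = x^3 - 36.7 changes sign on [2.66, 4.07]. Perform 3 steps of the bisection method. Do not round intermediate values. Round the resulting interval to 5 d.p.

f(2.660000) = -17.878904, f(4.070000) = 30.719143 (opposite signs)
step 1: m = 3.365000, f(m) = 1.402652 > 0 → root in [2.660000, 3.365000]
step 2: m = 3.012500, f(m) = -9.361092 < 0 → root in [3.012500, 3.365000]
step 3: m = 3.188750, f(m) = -4.276386 < 0 → root in [3.188750, 3.365000]

[3.18875, 3.36500]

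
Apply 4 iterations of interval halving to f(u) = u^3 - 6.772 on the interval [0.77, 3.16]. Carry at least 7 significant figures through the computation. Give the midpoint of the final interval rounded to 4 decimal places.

f(0.770000) = -6.315467, f(3.160000) = 24.782496 (opposite signs)
step 1: m = 1.965000, f(m) = 0.815307 > 0 → root in [0.770000, 1.965000]
step 2: m = 1.367500, f(m) = -4.214698 < 0 → root in [1.367500, 1.965000]
step 3: m = 1.666250, f(m) = -2.145842 < 0 → root in [1.666250, 1.965000]
step 4: m = 1.815625, f(m) = -0.786803 < 0 → root in [1.815625, 1.965000]
Midpoint of [1.815625, 1.965000] = 1.890313

1.8903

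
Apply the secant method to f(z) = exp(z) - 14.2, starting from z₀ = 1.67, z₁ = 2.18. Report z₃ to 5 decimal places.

Secant update: z_(k+1) = z_k − f(z_k)·(z_k − z_(k-1))/(f(z_k) − f(z_(k-1))).
f(z_0) = -8.887832, f(z_1) = -5.353694
z_2 = 2.180000 - (-5.353694)·(2.180000 - 1.670000)/(-5.353694 - (-8.887832)) = 2.952574; f(z_2) = 4.955198
z_3 = 2.952574 - (4.955198)·(2.952574 - 2.180000)/(4.955198 - (-5.353694)) = 2.581219; f(z_3) = -0.986762

2.58122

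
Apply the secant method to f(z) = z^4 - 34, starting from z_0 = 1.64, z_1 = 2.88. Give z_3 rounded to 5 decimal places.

f(z_0) = -26.766052, f(z_1) = 34.797071
z_2 = 2.880000 - (34.797071)·(2.880000 - 1.640000)/(34.797071 - (-26.766052)) = 2.179120; f(z_2) = -11.451145
z_3 = 2.179120 - (-11.451145)·(2.179120 - 2.880000)/(-11.451145 - (34.797071)) = 2.352659; f(z_3) = -3.363721

2.35266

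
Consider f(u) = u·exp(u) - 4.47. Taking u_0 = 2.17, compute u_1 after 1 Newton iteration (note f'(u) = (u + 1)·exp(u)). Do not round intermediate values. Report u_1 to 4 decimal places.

1.6465

Newton update: u ← u − f(u)/f'(u).
u_0 = 2.170000: f = 14.535476, f' = 27.763760 → u_1 = 2.170000 - (14.535476)/(27.763760) = 1.646459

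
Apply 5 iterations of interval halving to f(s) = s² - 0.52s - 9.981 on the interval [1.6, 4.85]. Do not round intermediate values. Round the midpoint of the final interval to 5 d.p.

f(1.600000) = -8.253000, f(4.850000) = 11.019500 (opposite signs)
step 1: m = 3.225000, f(m) = -1.257375 < 0 → root in [3.225000, 4.850000]
step 2: m = 4.037500, f(m) = 4.220906 > 0 → root in [3.225000, 4.037500]
step 3: m = 3.631250, f(m) = 1.316727 > 0 → root in [3.225000, 3.631250]
step 4: m = 3.428125, f(m) = -0.011584 < 0 → root in [3.428125, 3.631250]
step 5: m = 3.529687, f(m) = 0.642256 > 0 → root in [3.428125, 3.529687]
Midpoint of [3.428125, 3.529687] = 3.478906

3.47891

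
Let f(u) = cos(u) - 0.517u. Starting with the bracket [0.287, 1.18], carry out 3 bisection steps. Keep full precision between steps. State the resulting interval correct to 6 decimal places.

[0.956750, 1.068375]

f(0.287000) = 0.810718, f(1.180000) = -0.229135 (opposite signs)
step 1: m = 0.733500, f(m) = 0.363616 > 0 → root in [0.733500, 1.180000]
step 2: m = 0.956750, f(m) = 0.081540 > 0 → root in [0.956750, 1.180000]
step 3: m = 1.068375, f(m) = -0.070801 < 0 → root in [0.956750, 1.068375]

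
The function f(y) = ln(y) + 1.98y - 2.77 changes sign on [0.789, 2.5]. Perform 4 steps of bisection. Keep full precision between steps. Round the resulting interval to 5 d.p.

[1.21675, 1.32369]

f(0.789000) = -1.444769, f(2.500000) = 3.096291 (opposite signs)
step 1: m = 1.644500, f(m) = 0.983546 > 0 → root in [0.789000, 1.644500]
step 2: m = 1.216750, f(m) = -0.164652 < 0 → root in [1.216750, 1.644500]
step 3: m = 1.430625, f(m) = 0.420749 > 0 → root in [1.216750, 1.430625]
step 4: m = 1.323688, f(m) = 0.131323 > 0 → root in [1.216750, 1.323688]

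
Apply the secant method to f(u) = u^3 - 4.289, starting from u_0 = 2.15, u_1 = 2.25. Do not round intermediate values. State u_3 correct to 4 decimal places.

1.6643

Secant update: u_(k+1) = u_k − f(u_k)·(u_k − u_(k-1))/(f(u_k) − f(u_(k-1))).
f(u_0) = 5.649375, f(u_1) = 7.101625
u_2 = 2.250000 - (7.101625)·(2.250000 - 2.150000)/(7.101625 - (5.649375)) = 1.760992; f(u_2) = 1.171996
u_3 = 1.760992 - (1.171996)·(1.760992 - 2.250000)/(1.171996 - (7.101625)) = 1.664339; f(u_3) = 0.321257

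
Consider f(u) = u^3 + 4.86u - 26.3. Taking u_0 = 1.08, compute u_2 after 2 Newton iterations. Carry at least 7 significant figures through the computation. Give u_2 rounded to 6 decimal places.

2.671822

f'(u) = 3u^2 + 4.86
u_0 = 1.080000: f = -19.791488, f' = 8.359200 → u_1 = 1.080000 - (-19.791488)/(8.359200) = 3.447629
u_1 = 3.447629: f = 31.434515, f' = 40.518446 → u_2 = 3.447629 - (31.434515)/(40.518446) = 2.671822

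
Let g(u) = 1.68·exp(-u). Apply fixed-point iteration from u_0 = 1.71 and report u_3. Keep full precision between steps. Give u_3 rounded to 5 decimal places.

u_1 = g(1.710000) = 0.303855
u_2 = g(0.303855) = 1.239787
u_3 = g(1.239787) = 0.486269

0.48627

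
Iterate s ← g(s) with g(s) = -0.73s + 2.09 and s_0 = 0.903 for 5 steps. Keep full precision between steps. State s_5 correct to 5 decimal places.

1.27134

s_1 = g(0.903000) = 1.430810
s_2 = g(1.430810) = 1.045509
s_3 = g(1.045509) = 1.326779
s_4 = g(1.326779) = 1.121452
s_5 = g(1.121452) = 1.271340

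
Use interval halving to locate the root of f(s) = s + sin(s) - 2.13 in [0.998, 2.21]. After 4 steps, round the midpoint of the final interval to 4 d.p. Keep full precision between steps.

1.1874

f(0.998000) = -0.291611, f(2.210000) = 0.882571 (opposite signs)
step 1: m = 1.604000, f(m) = 0.473449 > 0 → root in [0.998000, 1.604000]
step 2: m = 1.301000, f(m) = 0.134825 > 0 → root in [0.998000, 1.301000]
step 3: m = 1.149500, f(m) = -0.067940 < 0 → root in [1.149500, 1.301000]
step 4: m = 1.225250, f(m) = 0.036141 > 0 → root in [1.149500, 1.225250]
Midpoint of [1.149500, 1.225250] = 1.187375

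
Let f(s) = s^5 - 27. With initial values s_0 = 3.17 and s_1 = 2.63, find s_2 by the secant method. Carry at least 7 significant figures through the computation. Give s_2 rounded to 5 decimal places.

f(s_0) = 293.107840, f(s_1) = 98.828420
s_2 = 2.630000 - (98.828420)·(2.630000 - 3.170000)/(98.828420 - (293.107840)) = 2.355306; f(s_2) = 45.483124

2.35531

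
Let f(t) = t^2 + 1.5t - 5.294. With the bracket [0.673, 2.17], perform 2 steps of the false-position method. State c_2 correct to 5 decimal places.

1.65904

f(0.673000) = -3.831571, f(2.170000) = 2.669900
step 1: c = 1.555241, f(c) = -0.542366 < 0 → new bracket [1.555241, 2.170000]
step 2: c = 1.659038, f(c) = -0.053036 < 0 → new bracket [1.659038, 2.170000]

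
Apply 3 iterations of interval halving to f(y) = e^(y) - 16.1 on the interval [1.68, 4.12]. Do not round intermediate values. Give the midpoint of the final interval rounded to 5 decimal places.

f(1.680000) = -10.734444, f(4.120000) = 45.459242 (opposite signs)
step 1: m = 2.900000, f(m) = 2.074145 > 0 → root in [1.680000, 2.900000]
step 2: m = 2.290000, f(m) = -6.225062 < 0 → root in [2.290000, 2.900000]
step 3: m = 2.595000, f(m) = -2.703413 < 0 → root in [2.595000, 2.900000]
Midpoint of [2.595000, 2.900000] = 2.747500

2.74750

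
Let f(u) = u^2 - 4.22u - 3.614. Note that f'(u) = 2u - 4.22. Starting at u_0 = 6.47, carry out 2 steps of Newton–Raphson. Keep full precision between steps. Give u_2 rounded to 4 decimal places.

4.9614

u_0 = 6.470000: f = 10.943500, f' = 8.720000 → u_1 = 6.470000 - (10.943500)/(8.720000) = 5.215011
u_1 = 5.215011: f = 1.574996, f' = 6.210023 → u_2 = 5.215011 - (1.574996)/(6.210023) = 4.961390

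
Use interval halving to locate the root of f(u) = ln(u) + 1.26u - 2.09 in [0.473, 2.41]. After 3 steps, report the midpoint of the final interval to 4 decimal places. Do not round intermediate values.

f(0.473000) = -2.242680, f(2.410000) = 1.826227 (opposite signs)
step 1: m = 1.441500, f(m) = 0.091974 > 0 → root in [0.473000, 1.441500]
step 2: m = 0.957250, f(m) = -0.927556 < 0 → root in [0.957250, 1.441500]
step 3: m = 1.199375, f(m) = -0.396987 < 0 → root in [1.199375, 1.441500]
Midpoint of [1.199375, 1.441500] = 1.320437

1.3204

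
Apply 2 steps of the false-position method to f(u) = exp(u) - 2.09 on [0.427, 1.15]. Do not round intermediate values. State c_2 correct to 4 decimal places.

f(0.427000) = -0.557347, f(1.150000) = 1.068193
step 1: c = 0.674894, f(c) = -0.126175 < 0 → new bracket [0.674894, 1.150000]
step 2: c = 0.725085, f(c) = -0.025093 < 0 → new bracket [0.725085, 1.150000]

0.7251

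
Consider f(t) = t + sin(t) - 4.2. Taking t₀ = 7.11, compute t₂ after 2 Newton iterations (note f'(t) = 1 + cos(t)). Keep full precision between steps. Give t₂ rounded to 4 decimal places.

t_0 = 7.110000: f = 3.645778, f' = 1.677223 → t_1 = 7.110000 - (3.645778)/(1.677223) = 4.936301
t_1 = 4.936301: f = -0.238735, f' = 1.222046 → t_2 = 4.936301 - (-0.238735)/(1.222046) = 5.131658

5.1317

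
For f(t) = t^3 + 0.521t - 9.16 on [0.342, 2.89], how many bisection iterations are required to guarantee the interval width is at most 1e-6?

Initial width b − a = 2.89 − 0.342 = 2.548000.
After n steps the width is (b−a)/2^n; need (b−a)/2^n ≤ 1e-6.
So n ≥ log₂(2.548000/1e-6) = log₂(2548000.0000) ≈ 21.2809.
Hence n = 22.

22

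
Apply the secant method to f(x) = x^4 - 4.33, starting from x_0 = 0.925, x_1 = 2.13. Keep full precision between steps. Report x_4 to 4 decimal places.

f(x_0) = -3.597906, f(x_1) = 16.253462
x_2 = 2.130000 - (16.253462)·(2.130000 - 0.925000)/(16.253462 - (-3.597906)) = 1.143397; f(x_2) = -2.620819
x_3 = 1.143397 - (-2.620819)·(1.143397 - 2.130000)/(-2.620819 - (16.253462)) = 1.280393; f(x_3) = -1.642345
x_4 = 1.280393 - (-1.642345)·(1.280393 - 1.143397)/(-1.642345 - (-2.620819)) = 1.510338; f(x_4) = 0.873517

1.5103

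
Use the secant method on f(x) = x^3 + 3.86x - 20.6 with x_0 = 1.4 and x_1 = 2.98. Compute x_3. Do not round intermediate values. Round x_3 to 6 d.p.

f(x_0) = -12.452000, f(x_1) = 17.366392
x_2 = 2.980000 - (17.366392)·(2.980000 - 1.400000)/(17.366392 - (-12.452000)) = 2.059799; f(x_2) = -3.909910
x_3 = 2.059799 - (-3.909910)·(2.059799 - 2.980000)/(-3.909910 - (17.366392)) = 2.228903; f(x_3) = -0.923222

2.228903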